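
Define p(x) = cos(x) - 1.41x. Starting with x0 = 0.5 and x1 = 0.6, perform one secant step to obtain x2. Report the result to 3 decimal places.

p(0.5) = 0.17258, p(0.6) = -0.02066
x2 = 0.60000 − (-0.02066)·(0.60000 − 0.50000) / (-0.02066 − 0.17258) = 0.60000 − (-0.00207)/(-0.19325) = 0.58931

0.589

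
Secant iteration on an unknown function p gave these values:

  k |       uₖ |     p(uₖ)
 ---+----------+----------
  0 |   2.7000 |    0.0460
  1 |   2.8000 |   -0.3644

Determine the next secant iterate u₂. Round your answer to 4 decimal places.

u₂ = 2.8000 − (-0.3644)·(2.8000 − 2.7000) / (-0.3644 − 0.0460)
   = 2.8000 − (-0.036440)/(-0.410400) = 2.711209

2.7112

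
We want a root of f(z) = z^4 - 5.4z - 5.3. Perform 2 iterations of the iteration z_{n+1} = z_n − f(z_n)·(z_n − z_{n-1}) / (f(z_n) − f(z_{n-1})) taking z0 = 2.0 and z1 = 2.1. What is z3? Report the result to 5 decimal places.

f(2.0) = -0.1000000, f(2.1) = 2.8081000
z2 = 2.1000000 − 2.8081000·(2.1000000 − 2.0000000) / (2.8081000 − (-0.1000000)) = 2.1000000 − (0.2808100)/(2.9081000) = 2.0034387
f(2.0034387) = -0.0082472
z3 = 2.0034387 − (-0.0082472)·(2.0034387 − 2.1000000) / (-0.0082472 − 2.8081000) = 2.0034387 − (0.0007964)/(-2.8163472) = 2.0037214

2.00372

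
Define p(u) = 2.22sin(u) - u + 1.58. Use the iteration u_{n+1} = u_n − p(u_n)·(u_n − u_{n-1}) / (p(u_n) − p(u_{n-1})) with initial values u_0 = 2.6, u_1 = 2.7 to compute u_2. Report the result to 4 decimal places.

2.6421

p(2.6) = 0.124413, p(2.7) = -0.171217
u_2 = 2.700000 − (-0.171217)·(2.700000 − 2.600000) / (-0.171217 − 0.124413) = 2.700000 − (-0.017122)/(-0.295630) = 2.642084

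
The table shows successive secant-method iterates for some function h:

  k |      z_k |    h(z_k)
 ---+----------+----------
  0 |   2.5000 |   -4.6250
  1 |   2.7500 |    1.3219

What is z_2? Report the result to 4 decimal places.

z_2 = 2.7500 − 1.3219·(2.7500 − 2.5000) / (1.3219 − (-4.6250))
   = 2.7500 − (0.330475)/(5.946900) = 2.694429

2.6944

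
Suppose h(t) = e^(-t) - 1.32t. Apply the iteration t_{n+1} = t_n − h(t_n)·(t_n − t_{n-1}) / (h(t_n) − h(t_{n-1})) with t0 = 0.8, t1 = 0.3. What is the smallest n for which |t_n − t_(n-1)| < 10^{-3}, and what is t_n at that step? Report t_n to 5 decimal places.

h(0.8) = -0.6066710, h(0.3) = 0.3448182
t2 = 0.3000000 − 0.3448182·(-0.5000000)/(0.9514893) = 0.4811992;  |Δ| = 0.1811992
h(0.4811992) = -0.0171412
t3 = 0.4811992 − (-0.0171412)·(0.1811992)/(-0.3619594) = 0.4726182;  |Δ| = 0.0085810
h(0.4726182) = -0.0004881
t4 = 0.4726182 − (-0.0004881)·(-0.0085810)/(0.0166531) = 0.4723667;  |Δ| = 0.0002515
|t4 − t3| = 0.0002515 < 10^{-3}

n = 4, t_n = 0.47237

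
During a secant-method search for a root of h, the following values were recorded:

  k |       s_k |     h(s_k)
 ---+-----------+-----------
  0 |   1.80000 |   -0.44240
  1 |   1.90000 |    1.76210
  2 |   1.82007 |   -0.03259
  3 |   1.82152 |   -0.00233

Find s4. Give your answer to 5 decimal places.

s4 = 1.82152 − (-0.00233)·(1.82152 − 1.82007) / (-0.00233 − (-0.03259))
   = 1.82152 − (-0.0000034)/(0.0302600) = 1.8216316

1.82163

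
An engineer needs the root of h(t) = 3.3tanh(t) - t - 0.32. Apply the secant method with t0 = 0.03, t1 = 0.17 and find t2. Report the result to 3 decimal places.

h(0.03) = -0.25103, h(0.17) = 0.06566
t2 = 0.17000 − 0.06566·(0.17000 − 0.03000) / (0.06566 − (-0.25103)) = 0.17000 − (0.00919)/(0.31669) = 0.14097

0.141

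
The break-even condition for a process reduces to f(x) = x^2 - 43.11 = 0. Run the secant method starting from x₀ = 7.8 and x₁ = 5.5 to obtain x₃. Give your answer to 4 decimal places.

f(7.8) = 17.730000, f(5.5) = -12.860000
x₂ = 5.500000 − (-12.860000)·(5.500000 − 7.800000) / (-12.860000 − 17.730000) = 5.500000 − (29.578000)/(-30.590000) = 6.466917
f(6.466917) = -1.288981
x₃ = 6.466917 − (-1.288981)·(6.466917 − 5.500000) / (-1.288981 − (-12.860000)) = 6.466917 − (-1.246338)/(11.571019) = 6.574629

6.5746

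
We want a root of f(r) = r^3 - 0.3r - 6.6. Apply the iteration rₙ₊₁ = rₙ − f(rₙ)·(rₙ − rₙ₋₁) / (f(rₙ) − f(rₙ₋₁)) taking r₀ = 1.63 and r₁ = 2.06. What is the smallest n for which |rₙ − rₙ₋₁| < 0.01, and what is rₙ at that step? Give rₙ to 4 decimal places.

n = 4, rₙ = 1.9291

f(1.63) = -2.758253, f(2.06) = 1.523816
r₂ = 2.060000 − 1.523816·(0.430000)/(4.282069) = 1.906980;  |Δ| = 0.153020
f(1.906980) = -0.237219
r₃ = 1.906980 − (-0.237219)·(-0.153020)/(-1.761035) = 1.927593;  |Δ| = 0.020612
f(1.927593) = -0.016088
r₄ = 1.927593 − (-0.016088)·(0.020612)/(0.221132) = 1.929092;  |Δ| = 0.001500
|r₄ − r₃| = 0.001500 < 0.01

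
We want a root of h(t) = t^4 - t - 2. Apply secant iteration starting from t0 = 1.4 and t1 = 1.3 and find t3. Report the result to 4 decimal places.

1.3534

h(1.4) = 0.441600, h(1.3) = -0.443900
t2 = 1.300000 − (-0.443900)·(1.300000 − 1.400000) / (-0.443900 − 0.441600) = 1.300000 − (0.044390)/(-0.885500) = 1.350130
h(1.350130) = -0.027345
t3 = 1.350130 − (-0.027345)·(1.350130 − 1.300000) / (-0.027345 − (-0.443900)) = 1.350130 − (-0.001371)/(0.416555) = 1.353421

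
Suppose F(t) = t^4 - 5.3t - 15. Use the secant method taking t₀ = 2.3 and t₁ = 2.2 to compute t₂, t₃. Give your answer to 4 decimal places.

2.2803, 2.2815

F(2.3) = 0.794100, F(2.2) = -3.234400
t₂ = 2.200000 − (-3.234400)·(2.200000 − 2.300000) / (-3.234400 − 0.794100) = 2.200000 − (0.323440)/(-4.028500) = 2.280288
F(2.280288) = -0.048510
t₃ = 2.280288 − (-0.048510)·(2.280288 − 2.200000) / (-0.048510 − (-3.234400)) = 2.280288 − (-0.003895)/(3.185890) = 2.281510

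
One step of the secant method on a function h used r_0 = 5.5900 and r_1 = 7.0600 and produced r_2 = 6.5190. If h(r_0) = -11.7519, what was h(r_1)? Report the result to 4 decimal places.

The secant line through (5.5900, -11.7519) and (7.0600, h(r_1)) crosses zero at r_2 = 6.5190.
So (5.5900, -11.7519), (7.0600, h(r_1)), (6.5190, 0) are collinear:
h(r_1) = -11.7519 · (7.0600 − 6.5190) / (5.5900 − 6.5190) = -11.7519 · (0.541000)/(-0.929000) = 6.843679

6.8437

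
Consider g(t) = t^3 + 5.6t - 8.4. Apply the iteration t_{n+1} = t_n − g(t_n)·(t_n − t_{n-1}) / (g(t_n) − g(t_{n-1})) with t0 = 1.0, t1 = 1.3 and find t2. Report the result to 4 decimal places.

1.1877

g(1.0) = -1.800000, g(1.3) = 1.077000
t2 = 1.300000 − 1.077000·(1.300000 − 1.000000) / (1.077000 − (-1.800000)) = 1.300000 − (0.323100)/(2.877000) = 1.187696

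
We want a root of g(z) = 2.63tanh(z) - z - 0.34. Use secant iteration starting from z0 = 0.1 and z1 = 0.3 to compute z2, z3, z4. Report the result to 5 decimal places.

g(0.1) = -0.1778732, g(0.3) = 0.1261522
z2 = 0.3000000 − 0.1261522·(0.3000000 − 0.1000000) / (0.1261522 − (-0.1778732)) = 0.3000000 − (0.0252304)/(0.3040253) = 0.2170121
g(0.2170121) = 0.0049357
z3 = 0.2170121 − 0.0049357·(0.2170121 − 0.3000000) / (0.0049357 − 0.1261522) = 0.2170121 − (-0.0004096)/(-0.1212164) = 0.2136329
g(0.2136329) = -0.0001726
z4 = 0.2136329 − (-0.0001726)·(0.2136329 − 0.2170121) / (-0.0001726 − 0.0049357) = 0.2136329 − (0.0000006)/(-0.0051084) = 0.2137471

0.21701, 0.21363, 0.21375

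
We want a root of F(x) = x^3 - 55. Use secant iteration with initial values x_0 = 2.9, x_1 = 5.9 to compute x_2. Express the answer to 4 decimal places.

3.4074

F(2.9) = -30.611000, F(5.9) = 150.379000
x_2 = 5.900000 − 150.379000·(5.900000 − 2.900000) / (150.379000 − (-30.611000)) = 5.900000 − (451.137000)/(180.990000) = 3.407393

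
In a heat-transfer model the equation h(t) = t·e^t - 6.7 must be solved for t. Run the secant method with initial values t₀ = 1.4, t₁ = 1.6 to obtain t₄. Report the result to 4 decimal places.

h(1.4) = -1.022720, h(1.6) = 1.224852
t₂ = 1.600000 − 1.224852·(1.600000 − 1.400000) / (1.224852 − (-1.022720)) = 1.600000 − (0.244970)/(2.247572) = 1.491007
h(1.491007) = -0.077598
t₃ = 1.491007 − (-0.077598)·(1.491007 − 1.600000) / (-0.077598 − 1.224852) = 1.491007 − (0.008458)/(-1.302450) = 1.497500
h(1.497500) = -0.005425
t₄ = 1.497500 − (-0.005425)·(1.497500 − 1.491007) / (-0.005425 − (-0.077598)) = 1.497500 − (-0.000035)/(0.072173) = 1.497988

1.4980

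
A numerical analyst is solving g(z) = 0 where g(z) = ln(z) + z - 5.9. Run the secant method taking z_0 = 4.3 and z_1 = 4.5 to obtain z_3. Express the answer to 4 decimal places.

4.4150

g(4.3) = -0.141385, g(4.5) = 0.104077
z_2 = 4.500000 − 0.104077·(4.500000 − 4.300000) / (0.104077 − (-0.141385)) = 4.500000 − (0.020815)/(0.245462) = 4.415199
g(4.415199) = 0.000252
z_3 = 4.415199 − 0.000252·(4.415199 − 4.500000) / (0.000252 − 0.104077) = 4.415199 − (-0.000021)/(-0.103826) = 4.414993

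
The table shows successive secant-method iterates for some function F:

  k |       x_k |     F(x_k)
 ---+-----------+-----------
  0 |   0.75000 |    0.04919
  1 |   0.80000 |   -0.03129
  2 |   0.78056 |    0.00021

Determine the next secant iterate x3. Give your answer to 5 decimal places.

0.78069

x3 = 0.78056 − 0.00021·(0.78056 − 0.80000) / (0.00021 − (-0.03129))
   = 0.78056 − (-0.0000041)/(0.0315000) = 0.7806896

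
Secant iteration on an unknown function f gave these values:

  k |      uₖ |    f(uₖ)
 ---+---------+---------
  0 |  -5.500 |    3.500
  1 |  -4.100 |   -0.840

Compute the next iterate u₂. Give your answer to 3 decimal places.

u₂ = -4.100 − (-0.840)·(-4.100 − (-5.500)) / (-0.840 − 3.500)
   = -4.100 − (-1.17600)/(-4.34000) = -4.37097

-4.371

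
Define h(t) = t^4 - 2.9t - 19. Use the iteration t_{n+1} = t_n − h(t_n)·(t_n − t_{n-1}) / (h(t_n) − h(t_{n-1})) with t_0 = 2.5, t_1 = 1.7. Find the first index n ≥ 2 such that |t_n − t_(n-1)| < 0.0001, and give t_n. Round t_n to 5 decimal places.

n = 7, t_n = 2.24756

h(2.5) = 12.8125000, h(1.7) = -15.5779000
t_2 = 1.7000000 − (-15.5779000)·(-0.8000000)/(-28.3904000) = 2.1389625;  |Δ| = 0.4389625
h(2.1389625) = -4.2708982
t_3 = 2.1389625 − (-4.2708982)·(0.4389625)/(11.3070018) = 2.3047680;  |Δ| = 0.1658056
h(2.3047680) = 2.5330465
t_4 = 2.3047680 − 2.5330465·(0.1658056)/(6.8039447) = 2.2430401;  |Δ| = 0.0617279
h(2.2430401) = -0.1915504
t_5 = 2.2430401 − (-0.1915504)·(-0.0617279)/(-2.7245969) = 2.2473799;  |Δ| = 0.0043397
h(2.2473799) = -0.0076668
t_6 = 2.2473799 − (-0.0076668)·(0.0043397)/(0.1838836) = 2.2475608;  |Δ| = 0.0001809
h(2.2475608) = 0.0000248
t_7 = 2.2475608 − 0.0000248·(0.0001809)/(0.0076915) = 2.2475602;  |Δ| = 0.0000006
|t_7 − t_6| = 0.0000006 < 0.0001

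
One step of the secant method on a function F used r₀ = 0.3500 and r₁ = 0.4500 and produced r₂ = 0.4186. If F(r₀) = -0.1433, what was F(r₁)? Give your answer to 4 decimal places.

The secant line through (0.3500, -0.1433) and (0.4500, F(r₁)) crosses zero at r₂ = 0.4186.
So (0.3500, -0.1433), (0.4500, F(r₁)), (0.4186, 0) are collinear:
F(r₁) = -0.1433 · (0.4500 − 0.4186) / (0.3500 − 0.4186) = -0.1433 · (0.031400)/(-0.068600) = 0.065592

0.0656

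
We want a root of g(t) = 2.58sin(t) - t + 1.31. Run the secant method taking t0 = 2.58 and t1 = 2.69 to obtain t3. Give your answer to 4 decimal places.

g(2.58) = 0.103940, g(2.69) = -0.254090
t2 = 2.690000 − (-0.254090)·(2.690000 − 2.580000) / (-0.254090 − 0.103940) = 2.690000 − (-0.027950)/(-0.358030) = 2.611934
g(2.611934) = 0.001582
t3 = 2.611934 − 0.001582·(2.611934 − 2.690000) / (0.001582 − (-0.254090)) = 2.611934 − (-0.000123)/(0.255672) = 2.612417

2.6124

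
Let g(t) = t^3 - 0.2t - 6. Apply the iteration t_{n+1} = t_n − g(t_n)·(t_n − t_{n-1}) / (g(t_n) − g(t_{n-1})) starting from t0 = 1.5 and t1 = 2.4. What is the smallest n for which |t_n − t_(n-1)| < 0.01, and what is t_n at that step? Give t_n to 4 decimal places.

n = 5, t_n = 1.8538

g(1.5) = -2.925000, g(2.4) = 7.344000
t2 = 2.400000 − 7.344000·(0.900000)/(10.269000) = 1.756354;  |Δ| = 0.643646
g(1.756354) = -0.933306
t3 = 1.756354 − (-0.933306)·(-0.643646)/(-8.277306) = 1.828928;  |Δ| = 0.072574
g(1.828928) = -0.248060
t4 = 1.828928 − (-0.248060)·(0.072574)/(0.685245) = 1.855200;  |Δ| = 0.026272
g(1.855200) = 0.014128
t5 = 1.855200 − 0.014128·(0.026272)/(0.262189) = 1.853785;  |Δ| = 0.001416
|t5 − t4| = 0.001416 < 0.01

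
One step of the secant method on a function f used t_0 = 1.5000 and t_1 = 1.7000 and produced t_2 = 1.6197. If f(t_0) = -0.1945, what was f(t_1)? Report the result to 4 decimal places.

0.1305

The secant line through (1.5000, -0.1945) and (1.7000, f(t_1)) crosses zero at t_2 = 1.6197.
So (1.5000, -0.1945), (1.7000, f(t_1)), (1.6197, 0) are collinear:
f(t_1) = -0.1945 · (1.7000 − 1.6197) / (1.5000 − 1.6197) = -0.1945 · (0.080300)/(-0.119700) = 0.130479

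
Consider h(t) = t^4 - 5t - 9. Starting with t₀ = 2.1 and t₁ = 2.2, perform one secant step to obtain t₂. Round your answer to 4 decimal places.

2.1015

h(2.1) = -0.051900, h(2.2) = 3.425600
t₂ = 2.200000 − 3.425600·(2.200000 − 2.100000) / (3.425600 − (-0.051900)) = 2.200000 − (0.342560)/(3.477500) = 2.101492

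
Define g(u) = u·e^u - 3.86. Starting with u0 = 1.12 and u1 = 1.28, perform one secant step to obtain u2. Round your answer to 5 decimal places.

g(1.12) = -0.4273633, g(1.28) = 0.7436988
u2 = 1.2800000 − 0.7436988·(1.2800000 − 1.1200000) / (0.7436988 − (-0.4273633)) = 1.2800000 − (0.1189918)/(1.1710621) = 1.1783898

1.17839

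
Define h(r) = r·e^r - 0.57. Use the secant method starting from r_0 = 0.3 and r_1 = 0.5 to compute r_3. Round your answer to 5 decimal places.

h(0.3) = -0.1650424, h(0.5) = 0.2543606
r_2 = 0.5000000 − 0.2543606·(0.5000000 − 0.3000000) / (0.2543606 − (-0.1650424)) = 0.5000000 − (0.0508721)/(0.4194030) = 0.3787035
h(0.3787035) = -0.0169453
r_3 = 0.3787035 − (-0.0169453)·(0.3787035 − 0.5000000) / (-0.0169453 − 0.2543606) = 0.3787035 − (0.0020554)/(-0.2713059) = 0.3862794

0.38628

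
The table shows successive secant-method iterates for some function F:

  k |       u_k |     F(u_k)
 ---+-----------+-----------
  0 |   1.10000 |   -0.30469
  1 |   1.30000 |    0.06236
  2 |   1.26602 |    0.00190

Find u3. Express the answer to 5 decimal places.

1.26495

u3 = 1.26602 − 0.00190·(1.26602 − 1.30000) / (0.00190 − 0.06236)
   = 1.26602 − (-0.0000646)/(-0.0604600) = 1.2649522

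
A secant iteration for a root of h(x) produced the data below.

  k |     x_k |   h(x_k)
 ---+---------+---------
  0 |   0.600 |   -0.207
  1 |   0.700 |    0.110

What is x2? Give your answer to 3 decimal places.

x2 = 0.700 − 0.110·(0.700 − 0.600) / (0.110 − (-0.207))
   = 0.700 − (0.01100)/(0.31700) = 0.66530

0.665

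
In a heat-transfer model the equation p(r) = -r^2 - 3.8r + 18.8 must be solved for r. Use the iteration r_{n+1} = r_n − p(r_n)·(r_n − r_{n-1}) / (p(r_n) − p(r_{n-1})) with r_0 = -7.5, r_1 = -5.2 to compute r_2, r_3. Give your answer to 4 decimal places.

p(-7.5) = -8.950000, p(-5.2) = 11.520000
r_2 = -5.200000 − 11.520000·(-5.200000 − (-7.500000)) / (11.520000 − (-8.950000)) = -5.200000 − (26.496000)/(20.470000) = -6.494382
p(-6.494382) = 1.301654
r_3 = -6.494382 − 1.301654·(-6.494382 − (-5.200000)) / (1.301654 − 11.520000) = -6.494382 − (-1.684837)/(-10.218346) = -6.659266

-6.4944, -6.6593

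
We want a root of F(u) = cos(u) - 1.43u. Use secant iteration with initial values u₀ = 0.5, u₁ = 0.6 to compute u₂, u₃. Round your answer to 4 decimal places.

0.5833, 0.5836

F(0.5) = 0.162583, F(0.6) = -0.032664
u₂ = 0.600000 − (-0.032664)·(0.600000 − 0.500000) / (-0.032664 − 0.162583) = 0.600000 − (-0.003266)/(-0.195247) = 0.583270
F(0.583270) = 0.000590
u₃ = 0.583270 − 0.000590·(0.583270 − 0.600000) / (0.000590 − (-0.032664)) = 0.583270 − (-0.000010)/(0.033254) = 0.583567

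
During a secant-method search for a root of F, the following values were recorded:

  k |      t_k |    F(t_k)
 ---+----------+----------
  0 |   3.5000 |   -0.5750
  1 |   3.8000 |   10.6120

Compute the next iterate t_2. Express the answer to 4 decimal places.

3.5154

t_2 = 3.8000 − 10.6120·(3.8000 − 3.5000) / (10.6120 − (-0.5750))
   = 3.8000 − (3.183600)/(11.187000) = 3.515420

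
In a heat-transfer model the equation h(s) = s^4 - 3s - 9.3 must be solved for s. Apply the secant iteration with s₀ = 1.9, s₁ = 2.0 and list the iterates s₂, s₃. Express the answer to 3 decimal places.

h(1.9) = -1.96790, h(2.0) = 0.70000
s₂ = 2.00000 − 0.70000·(2.00000 − 1.90000) / (0.70000 − (-1.96790)) = 2.00000 − (0.07000)/(2.66790) = 1.97376
h(1.97376) = -0.04452
s₃ = 1.97376 − (-0.04452)·(1.97376 − 2.00000) / (-0.04452 − 0.70000) = 1.97376 − (0.00117)/(-0.74452) = 1.97533

1.974, 1.975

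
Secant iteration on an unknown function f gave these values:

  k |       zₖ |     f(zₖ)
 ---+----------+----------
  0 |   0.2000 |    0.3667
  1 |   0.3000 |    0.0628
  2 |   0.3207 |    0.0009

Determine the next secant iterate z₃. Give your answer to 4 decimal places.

0.3210

z₃ = 0.3207 − 0.0009·(0.3207 − 0.3000) / (0.0009 − 0.0628)
   = 0.3207 − (0.000019)/(-0.061900) = 0.321001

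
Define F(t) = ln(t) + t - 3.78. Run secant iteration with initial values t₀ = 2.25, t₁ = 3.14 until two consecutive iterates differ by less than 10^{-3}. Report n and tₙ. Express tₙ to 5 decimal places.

F(2.25) = -0.7190698, F(3.14) = 0.5042228
t₂ = 3.1400000 − 0.5042228·(0.8900000)/(1.2232926) = 2.7731554;  |Δ| = 0.3668446
F(2.7731554) = 0.0131412
t₃ = 2.7731554 − 0.0131412·(-0.3668446)/(-0.4910816) = 2.7633387;  |Δ| = 0.0098166
F(2.7633387) = -0.0002216
t₄ = 2.7633387 − (-0.0002216)·(-0.0098166)/(-0.0133628) = 2.7635015;  |Δ| = 0.0001628
|t₄ − t₃| = 0.0001628 < 10^{-3}

n = 4, tₙ = 2.76350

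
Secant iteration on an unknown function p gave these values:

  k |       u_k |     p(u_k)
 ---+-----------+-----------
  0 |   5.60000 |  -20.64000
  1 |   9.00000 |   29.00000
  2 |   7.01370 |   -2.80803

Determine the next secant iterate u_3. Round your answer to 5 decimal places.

u_3 = 7.01370 − (-2.80803)·(7.01370 − 9.00000) / (-2.80803 − 29.00000)
   = 7.01370 − (5.5775900)/(-31.8080300) = 7.1890516

7.18905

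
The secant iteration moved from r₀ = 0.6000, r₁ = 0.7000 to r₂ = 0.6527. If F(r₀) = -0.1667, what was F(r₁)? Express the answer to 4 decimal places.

0.1496

The secant line through (0.6000, -0.1667) and (0.7000, F(r₁)) crosses zero at r₂ = 0.6527.
So (0.6000, -0.1667), (0.7000, F(r₁)), (0.6527, 0) are collinear:
F(r₁) = -0.1667 · (0.7000 − 0.6527) / (0.6000 − 0.6527) = -0.1667 · (0.047300)/(-0.052700) = 0.149619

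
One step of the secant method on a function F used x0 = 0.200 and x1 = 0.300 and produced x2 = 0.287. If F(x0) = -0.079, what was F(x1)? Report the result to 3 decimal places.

The secant line through (0.200, -0.079) and (0.300, F(x1)) crosses zero at x2 = 0.287.
So (0.200, -0.079), (0.300, F(x1)), (0.287, 0) are collinear:
F(x1) = -0.079 · (0.300 − 0.287) / (0.200 − 0.287) = -0.079 · (0.01300)/(-0.08700) = 0.01180

0.012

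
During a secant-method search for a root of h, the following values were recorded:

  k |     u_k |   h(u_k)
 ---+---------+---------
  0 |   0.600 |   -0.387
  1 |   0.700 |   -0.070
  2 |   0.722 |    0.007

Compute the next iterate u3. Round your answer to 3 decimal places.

u3 = 0.722 − 0.007·(0.722 − 0.700) / (0.007 − (-0.070))
   = 0.722 − (0.00015)/(0.07700) = 0.72000

0.720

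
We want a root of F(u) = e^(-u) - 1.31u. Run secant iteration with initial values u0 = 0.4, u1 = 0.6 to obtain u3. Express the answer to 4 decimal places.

0.4748

F(0.4) = 0.146320, F(0.6) = -0.237188
u2 = 0.600000 − (-0.237188)·(0.600000 − 0.400000) / (-0.237188 − 0.146320) = 0.600000 − (-0.047438)/(-0.383508) = 0.476306
F(0.476306) = -0.002888
u3 = 0.476306 − (-0.002888)·(0.476306 − 0.600000) / (-0.002888 − (-0.237188)) = 0.476306 − (0.000357)/(0.234301) = 0.474782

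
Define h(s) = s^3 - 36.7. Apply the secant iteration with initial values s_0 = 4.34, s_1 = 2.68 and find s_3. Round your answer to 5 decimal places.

3.36466

h(4.34) = 45.0465040, h(2.68) = -17.4511680
s_2 = 2.6800000 − (-17.4511680)·(2.6800000 − 4.3400000) / (-17.4511680 − 45.0465040) = 2.6800000 − (28.9689389)/(-62.4976720) = 3.1435203
h(3.1435203) = -5.6366133
s_3 = 3.1435203 − (-5.6366133)·(3.1435203 − 2.6800000) / (-5.6366133 − (-17.4511680)) = 3.1435203 − (-2.6126846)/(11.8145547) = 3.3646615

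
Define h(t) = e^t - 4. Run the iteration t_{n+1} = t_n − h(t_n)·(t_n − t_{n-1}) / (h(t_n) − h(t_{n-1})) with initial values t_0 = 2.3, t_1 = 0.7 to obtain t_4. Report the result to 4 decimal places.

1.3692

h(2.3) = 5.974182, h(0.7) = -1.986247
t_2 = 0.700000 − (-1.986247)·(0.700000 − 2.300000) / (-1.986247 − 5.974182) = 0.700000 − (3.177996)/(-7.960430) = 1.099224
h(1.099224) = -0.998164
t_3 = 1.099224 − (-0.998164)·(1.099224 − 0.700000) / (-0.998164 − (-1.986247)) = 1.099224 − (-0.398491)/(0.988083) = 1.502521
h(1.502521) = 0.493003
t_4 = 1.502521 − 0.493003·(1.502521 − 1.099224) / (0.493003 − (-0.998164)) = 1.502521 − (0.198826)/(1.491166) = 1.369185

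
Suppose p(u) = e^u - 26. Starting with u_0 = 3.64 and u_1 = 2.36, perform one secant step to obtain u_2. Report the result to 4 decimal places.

p(3.64) = 12.091837, p(2.36) = -15.409049
u_2 = 2.360000 − (-15.409049)·(2.360000 − 3.640000) / (-15.409049 − 12.091837) = 2.360000 − (19.723582)/(-27.500885) = 3.077198

3.0772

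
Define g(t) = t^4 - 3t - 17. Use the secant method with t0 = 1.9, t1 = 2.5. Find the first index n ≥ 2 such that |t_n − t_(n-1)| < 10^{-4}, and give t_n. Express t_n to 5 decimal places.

n = 6, t_n = 2.20439

g(1.9) = -9.6679000, g(2.5) = 14.5625000
t2 = 2.5000000 − 14.5625000·(0.6000000)/(24.2304000) = 2.1393993;  |Δ| = 0.3606007
g(2.1393993) = -2.4690013
t3 = 2.1393993 − (-2.4690013)·(-0.3606007)/(-17.0315013) = 2.1916744;  |Δ| = 0.0522751
g(2.1916744) = -0.5020200
t4 = 2.1916744 − (-0.5020200)·(0.0522751)/(1.9669812) = 2.2050162;  |Δ| = 0.0133418
g(2.2050162) = 0.0249342
t5 = 2.2050162 − 0.0249342·(0.0133418)/(0.5269542) = 2.2043849;  |Δ| = 0.0006313
g(2.2043849) = -0.0002331
t6 = 2.2043849 − (-0.0002331)·(-0.0006313)/(-0.0251673) = 2.2043908;  |Δ| = 0.0000058
|t6 − t5| = 0.0000058 < 10^{-4}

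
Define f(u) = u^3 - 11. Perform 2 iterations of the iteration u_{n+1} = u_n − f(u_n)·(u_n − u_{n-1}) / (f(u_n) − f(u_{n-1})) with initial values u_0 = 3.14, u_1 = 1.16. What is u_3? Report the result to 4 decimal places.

2.5787

f(3.14) = 19.959144, f(1.16) = -9.439104
u_2 = 1.160000 − (-9.439104)·(1.160000 − 3.140000) / (-9.439104 − 19.959144) = 1.160000 − (18.689426)/(-29.398248) = 1.795733
f(1.795733) = -5.209380
u_3 = 1.795733 − (-5.209380)·(1.795733 − 1.160000) / (-5.209380 − (-9.439104)) = 1.795733 − (-3.311773)/(4.229724) = 2.578709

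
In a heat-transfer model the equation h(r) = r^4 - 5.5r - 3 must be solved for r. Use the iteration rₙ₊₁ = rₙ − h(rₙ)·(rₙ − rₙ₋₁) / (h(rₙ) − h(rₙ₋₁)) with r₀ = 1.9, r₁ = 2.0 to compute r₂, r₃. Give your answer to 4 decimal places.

h(1.9) = -0.417900, h(2.0) = 2.000000
r₂ = 2.000000 − 2.000000·(2.000000 − 1.900000) / (2.000000 − (-0.417900)) = 2.000000 − (0.200000)/(2.417900) = 1.917284
h(1.917284) = -0.032257
r₃ = 1.917284 − (-0.032257)·(1.917284 − 2.000000) / (-0.032257 − 2.000000) = 1.917284 − (0.002668)/(-2.032257) = 1.918597

1.9173, 1.9186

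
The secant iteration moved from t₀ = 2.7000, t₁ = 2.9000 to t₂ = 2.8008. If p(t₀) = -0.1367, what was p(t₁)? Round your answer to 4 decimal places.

0.1345

The secant line through (2.7000, -0.1367) and (2.9000, p(t₁)) crosses zero at t₂ = 2.8008.
So (2.7000, -0.1367), (2.9000, p(t₁)), (2.8008, 0) are collinear:
p(t₁) = -0.1367 · (2.9000 − 2.8008) / (2.7000 − 2.8008) = -0.1367 · (0.099200)/(-0.100800) = 0.134530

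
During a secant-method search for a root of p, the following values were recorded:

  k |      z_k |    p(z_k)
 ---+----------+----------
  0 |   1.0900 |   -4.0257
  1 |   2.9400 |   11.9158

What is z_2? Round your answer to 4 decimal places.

z_2 = 2.9400 − 11.9158·(2.9400 − 1.0900) / (11.9158 − (-4.0257))
   = 2.9400 − (22.044230)/(15.941500) = 1.557180

1.5572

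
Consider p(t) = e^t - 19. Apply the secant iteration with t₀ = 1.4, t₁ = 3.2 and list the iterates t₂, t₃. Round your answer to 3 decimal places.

p(1.4) = -14.94480, p(3.2) = 5.53253
t₂ = 3.20000 − 5.53253·(3.20000 − 1.40000) / (5.53253 − (-14.94480)) = 3.20000 − (9.95855)/(20.47733) = 2.71368
p(2.71368) = -3.91533
t₃ = 2.71368 − (-3.91533)·(2.71368 − 3.20000) / (-3.91533 − 5.53253) = 2.71368 − (1.90411)/(-9.44786) = 2.91522

2.714, 2.915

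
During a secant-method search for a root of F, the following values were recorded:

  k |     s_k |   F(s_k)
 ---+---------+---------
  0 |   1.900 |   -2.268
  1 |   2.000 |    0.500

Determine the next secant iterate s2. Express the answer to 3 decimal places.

s2 = 2.000 − 0.500·(2.000 − 1.900) / (0.500 − (-2.268))
   = 2.000 − (0.05000)/(2.76800) = 1.98194

1.982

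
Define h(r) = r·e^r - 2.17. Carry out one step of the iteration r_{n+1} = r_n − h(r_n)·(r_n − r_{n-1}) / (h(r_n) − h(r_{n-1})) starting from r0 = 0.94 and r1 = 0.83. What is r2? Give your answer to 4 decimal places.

0.8883

h(0.94) = 0.236383, h(0.83) = -0.266545
r2 = 0.830000 − (-0.266545)·(0.830000 − 0.940000) / (-0.266545 − 0.236383) = 0.830000 − (0.029320)/(-0.502928) = 0.888299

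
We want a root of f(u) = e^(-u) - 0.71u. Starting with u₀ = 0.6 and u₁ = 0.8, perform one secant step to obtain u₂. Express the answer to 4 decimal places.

0.7017

f(0.6) = 0.122812, f(0.8) = -0.118671
u₂ = 0.800000 − (-0.118671)·(0.800000 − 0.600000) / (-0.118671 − 0.122812) = 0.800000 − (-0.023734)/(-0.241483) = 0.701715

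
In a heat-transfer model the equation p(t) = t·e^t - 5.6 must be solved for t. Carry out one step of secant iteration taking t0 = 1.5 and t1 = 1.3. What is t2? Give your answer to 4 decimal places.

1.3850

p(1.5) = 1.122534, p(1.3) = -0.829914
t2 = 1.300000 − (-0.829914)·(1.300000 − 1.500000) / (-0.829914 − 1.122534) = 1.300000 − (0.165983)/(-1.952448) = 1.385013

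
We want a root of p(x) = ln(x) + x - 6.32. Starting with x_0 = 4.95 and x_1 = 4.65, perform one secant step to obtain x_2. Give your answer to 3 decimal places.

p(4.95) = 0.22939, p(4.65) = -0.13313
x_2 = 4.65000 − (-0.13313)·(4.65000 − 4.95000) / (-0.13313 − 0.22939) = 4.65000 − (0.03994)/(-0.36252) = 4.76017

4.760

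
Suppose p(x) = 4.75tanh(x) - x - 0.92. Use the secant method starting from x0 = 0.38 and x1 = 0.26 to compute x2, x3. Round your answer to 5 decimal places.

0.25152, 0.25192

p(0.38) = 0.4228605, p(0.26) = 0.0279038
x2 = 0.2600000 − 0.0279038·(0.2600000 − 0.3800000) / (0.0279038 − 0.4228605) = 0.2600000 − (-0.0033485)/(-0.3949567) = 0.2515220
p(0.2515220) = -0.0013651
x3 = 0.2515220 − (-0.0013651)·(0.2515220 − 0.2600000) / (-0.0013651 − 0.0279038) = 0.2515220 − (0.0000116)/(-0.0292689) = 0.2519174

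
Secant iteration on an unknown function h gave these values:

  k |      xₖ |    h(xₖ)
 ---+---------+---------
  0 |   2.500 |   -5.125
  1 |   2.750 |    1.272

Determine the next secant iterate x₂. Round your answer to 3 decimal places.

2.700

x₂ = 2.750 − 1.272·(2.750 − 2.500) / (1.272 − (-5.125))
   = 2.750 − (0.31800)/(6.39700) = 2.70029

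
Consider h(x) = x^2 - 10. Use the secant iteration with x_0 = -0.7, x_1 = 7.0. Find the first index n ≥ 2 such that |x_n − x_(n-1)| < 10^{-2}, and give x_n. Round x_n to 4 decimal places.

h(-0.7) = -9.510000, h(7.0) = 39.000000
x_2 = 7.000000 − 39.000000·(7.700000)/(48.510000) = 0.809524;  |Δ| = 6.190476
h(0.809524) = -9.344671
x_3 = 0.809524 − (-9.344671)·(-6.190476)/(-48.344671) = 2.006098;  |Δ| = 1.196574
h(2.006098) = -5.975573
x_4 = 2.006098 − (-5.975573)·(1.196574)/(3.369099) = 4.128390;  |Δ| = 2.122293
h(4.128390) = 7.043606
x_5 = 4.128390 − 7.043606·(2.122293)/(13.019178) = 2.980192;  |Δ| = 1.148198
h(2.980192) = -1.118454
x_6 = 2.980192 − (-1.118454)·(-1.148198)/(-8.162059) = 3.137531;  |Δ| = 0.157338
h(3.137531) = -0.155900
x_7 = 3.137531 − (-0.155900)·(0.157338)/(0.962553) = 3.163014;  |Δ| = 0.025483
h(3.163014) = 0.004659
x_8 = 3.163014 − 0.004659·(0.025483)/(0.160559) = 3.162275;  |Δ| = 0.000739
|x_8 − x_7| = 0.000739 < 10^{-2}

n = 8, x_n = 3.1623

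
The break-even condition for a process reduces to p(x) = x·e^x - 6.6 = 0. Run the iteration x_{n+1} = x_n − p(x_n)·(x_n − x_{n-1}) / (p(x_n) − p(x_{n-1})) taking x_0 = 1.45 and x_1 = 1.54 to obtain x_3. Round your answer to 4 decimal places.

1.4889

p(1.45) = -0.418484, p(1.54) = 0.583469
x_2 = 1.540000 − 0.583469·(1.540000 − 1.450000) / (0.583469 − (-0.418484)) = 1.540000 − (0.052512)/(1.001953) = 1.487590
p(1.487590) = -0.015308
x_3 = 1.487590 − (-0.015308)·(1.487590 − 1.540000) / (-0.015308 − 0.583469) = 1.487590 − (0.000802)/(-0.598777) = 1.488930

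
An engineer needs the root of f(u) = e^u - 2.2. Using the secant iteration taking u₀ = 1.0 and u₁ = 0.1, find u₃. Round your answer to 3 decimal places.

0.819

f(1.0) = 0.51828, f(0.1) = -1.09483
u₂ = 0.10000 − (-1.09483)·(0.10000 − 1.00000) / (-1.09483 − 0.51828) = 0.10000 − (0.98535)/(-1.61311) = 0.71084
f(0.71084) = -0.16431
u₃ = 0.71084 − (-0.16431)·(0.71084 − 0.10000) / (-0.16431 − (-1.09483)) = 0.71084 − (-0.10037)/(0.93052) = 0.81869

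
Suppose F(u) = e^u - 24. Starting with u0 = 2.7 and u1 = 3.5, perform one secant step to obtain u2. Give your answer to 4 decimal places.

F(2.7) = -9.120268, F(3.5) = 9.115452
u2 = 3.500000 − 9.115452·(3.500000 − 2.700000) / (9.115452 − (-9.120268)) = 3.500000 − (7.292362)/(18.235720) = 3.100106

3.1001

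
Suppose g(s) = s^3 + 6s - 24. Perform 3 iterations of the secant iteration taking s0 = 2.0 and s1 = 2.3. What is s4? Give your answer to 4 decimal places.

2.2074

g(2.0) = -4.000000, g(2.3) = 1.967000
s2 = 2.300000 − 1.967000·(2.300000 − 2.000000) / (1.967000 − (-4.000000)) = 2.300000 − (0.590100)/(5.967000) = 2.201106
g(2.201106) = -0.129295
s3 = 2.201106 − (-0.129295)·(2.201106 − 2.300000) / (-0.129295 − 1.967000) = 2.201106 − (0.012786)/(-2.096295) = 2.207206
g(2.207206) = -0.003797
s4 = 2.207206 − (-0.003797)·(2.207206 − 2.201106) / (-0.003797 − (-0.129295)) = 2.207206 − (-0.000023)/(0.125498) = 2.207390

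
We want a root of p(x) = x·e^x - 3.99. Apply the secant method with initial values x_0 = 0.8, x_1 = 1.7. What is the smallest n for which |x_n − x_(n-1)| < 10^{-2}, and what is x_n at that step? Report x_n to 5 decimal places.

n = 5, x_n = 1.20065

p(0.8) = -2.2095673, p(1.7) = 5.3157106
x_2 = 1.7000000 − 5.3157106·(0.9000000)/(7.5252778) = 1.0642574;  |Δ| = 0.6357426
p(1.0642574) = -0.9050522
x_3 = 1.0642574 − (-0.9050522)·(-0.6357426)/(-6.2207628) = 1.1567509;  |Δ| = 0.0924935
p(1.1567509) = -0.3120111
x_4 = 1.1567509 − (-0.3120111)·(0.0924935)/(0.5930411) = 1.2054137;  |Δ| = 0.0486627
p(1.2054137) = 0.0338393
x_5 = 1.2054137 − 0.0338393·(0.0486627)/(0.3458504) = 1.2006523;  |Δ| = 0.0047613
|x_5 − x_4| = 0.0047613 < 10^{-2}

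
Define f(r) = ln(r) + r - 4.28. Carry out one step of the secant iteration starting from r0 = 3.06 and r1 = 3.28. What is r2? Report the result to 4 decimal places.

f(3.06) = -0.101585, f(3.28) = 0.187843
r2 = 3.280000 − 0.187843·(3.280000 − 3.060000) / (0.187843 − (-0.101585)) = 3.280000 − (0.041326)/(0.289429) = 3.137217

3.1372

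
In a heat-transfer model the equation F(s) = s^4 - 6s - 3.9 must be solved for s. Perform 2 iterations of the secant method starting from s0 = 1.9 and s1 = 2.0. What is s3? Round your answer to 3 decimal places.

1.996

F(1.9) = -2.26790, F(2.0) = 0.10000
s2 = 2.00000 − 0.10000·(2.00000 − 1.90000) / (0.10000 − (-2.26790)) = 2.00000 − (0.01000)/(2.36790) = 1.99578
F(1.99578) = -0.00937
s3 = 1.99578 − (-0.00937)·(1.99578 − 2.00000) / (-0.00937 − 0.10000) = 1.99578 − (0.00004)/(-0.10937) = 1.99614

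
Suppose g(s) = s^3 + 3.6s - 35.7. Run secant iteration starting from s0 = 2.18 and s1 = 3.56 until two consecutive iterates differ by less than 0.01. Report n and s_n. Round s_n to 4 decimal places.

g(2.18) = -17.491768, g(3.56) = 22.234016
s2 = 3.560000 − 22.234016·(1.380000)/(39.725784) = 2.787632;  |Δ| = 0.772368
g(2.787632) = -4.002149
s3 = 2.787632 − (-4.002149)·(-0.772368)/(-26.236165) = 2.905451;  |Δ| = 0.117820
g(2.905451) = -0.713585
s4 = 2.905451 − (-0.713585)·(0.117820)/(3.288564) = 2.931017;  |Δ| = 0.025566
g(2.931017) = 0.031614
s5 = 2.931017 − 0.031614·(0.025566)/(0.745199) = 2.929932;  |Δ| = 0.001085
|s5 − s4| = 0.001085 < 0.01

n = 5, s_n = 2.9299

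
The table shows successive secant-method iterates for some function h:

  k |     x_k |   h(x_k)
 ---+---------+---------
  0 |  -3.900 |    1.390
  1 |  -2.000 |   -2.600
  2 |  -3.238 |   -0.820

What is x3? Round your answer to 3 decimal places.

x3 = -3.238 − (-0.820)·(-3.238 − (-2.000)) / (-0.820 − (-2.600))
   = -3.238 − (1.01516)/(1.78000) = -3.80831

-3.808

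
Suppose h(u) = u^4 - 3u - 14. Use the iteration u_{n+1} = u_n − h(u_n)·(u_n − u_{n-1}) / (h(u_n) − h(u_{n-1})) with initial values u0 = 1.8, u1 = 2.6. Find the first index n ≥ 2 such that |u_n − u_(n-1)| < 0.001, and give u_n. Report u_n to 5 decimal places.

n = 6, u_n = 2.12455

h(1.8) = -8.9024000, h(2.6) = 23.8976000
u2 = 2.6000000 − 23.8976000·(0.8000000)/(32.8000000) = 2.0171317;  |Δ| = 0.5828683
h(2.0171317) = -3.4960963
u3 = 2.0171317 − (-3.4960963)·(-0.5828683)/(-27.3936963) = 2.0915198;  |Δ| = 0.0743881
h(2.0915198) = -1.1387036
u4 = 2.0915198 − (-1.1387036)·(0.0743881)/(2.3573927) = 2.1274518;  |Δ| = 0.0359320
h(2.1274518) = 0.1027839
u5 = 2.1274518 − 0.1027839·(0.0359320)/(1.2414875) = 2.1244770;  |Δ| = 0.0029748
h(2.1244770) = -0.0026302
u6 = 2.1244770 − (-0.0026302)·(-0.0029748)/(-0.1054140) = 2.1245512;  |Δ| = 0.0000742
|u6 − u5| = 0.0000742 < 0.001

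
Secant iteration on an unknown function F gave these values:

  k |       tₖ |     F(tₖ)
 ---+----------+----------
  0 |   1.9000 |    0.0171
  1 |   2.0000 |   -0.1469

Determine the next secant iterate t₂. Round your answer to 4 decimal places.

t₂ = 2.0000 − (-0.1469)·(2.0000 − 1.9000) / (-0.1469 − 0.0171)
   = 2.0000 − (-0.014690)/(-0.164000) = 1.910427

1.9104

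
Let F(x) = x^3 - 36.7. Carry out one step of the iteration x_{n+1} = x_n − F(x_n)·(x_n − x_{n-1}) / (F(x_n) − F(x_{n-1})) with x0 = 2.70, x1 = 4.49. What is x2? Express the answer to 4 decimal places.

F(2.70) = -17.017000, F(4.49) = 53.818849
x2 = 4.490000 − 53.818849·(4.490000 − 2.700000) / (53.818849 − (-17.017000)) = 4.490000 − (96.335740)/(70.835849) = 3.130014

3.1300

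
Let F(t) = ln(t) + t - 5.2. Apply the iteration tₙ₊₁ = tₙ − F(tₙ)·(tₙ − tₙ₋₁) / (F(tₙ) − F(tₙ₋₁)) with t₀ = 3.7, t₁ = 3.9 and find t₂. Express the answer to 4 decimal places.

F(3.7) = -0.191667, F(3.9) = 0.060977
t₂ = 3.900000 − 0.060977·(3.900000 − 3.700000) / (0.060977 − (-0.191667)) = 3.900000 − (0.012195)/(0.252644) = 3.851729

3.8517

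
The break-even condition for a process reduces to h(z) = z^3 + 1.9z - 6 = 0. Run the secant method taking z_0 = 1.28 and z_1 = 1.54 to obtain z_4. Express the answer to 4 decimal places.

1.4736

h(1.28) = -1.470848, h(1.54) = 0.578264
z_2 = 1.540000 − 0.578264·(1.540000 − 1.280000) / (0.578264 − (-1.470848)) = 1.540000 − (0.150349)/(2.049112) = 1.466627
h(1.466627) = -0.058698
z_3 = 1.466627 − (-0.058698)·(1.466627 − 1.540000) / (-0.058698 − 0.578264) = 1.466627 − (0.004307)/(-0.636962) = 1.473389
h(1.473389) = -0.002018
z_4 = 1.473389 − (-0.002018)·(1.473389 − 1.466627) / (-0.002018 − (-0.058698)) = 1.473389 − (-0.000014)/(0.056680) = 1.473630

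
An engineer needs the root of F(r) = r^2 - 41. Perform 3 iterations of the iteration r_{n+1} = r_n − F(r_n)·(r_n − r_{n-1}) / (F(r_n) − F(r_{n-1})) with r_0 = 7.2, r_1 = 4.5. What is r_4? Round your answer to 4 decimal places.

6.4029

F(7.2) = 10.840000, F(4.5) = -20.750000
r_2 = 4.500000 − (-20.750000)·(4.500000 − 7.200000) / (-20.750000 − 10.840000) = 4.500000 − (56.025000)/(-31.590000) = 6.273504
F(6.273504) = -1.643144
r_3 = 6.273504 − (-1.643144)·(6.273504 − 4.500000) / (-1.643144 − (-20.750000)) = 6.273504 − (-2.914123)/(19.106856) = 6.426021
F(6.426021) = 0.293751
r_4 = 6.426021 − 0.293751·(6.426021 − 6.273504) / (0.293751 − (-1.643144)) = 6.426021 − (0.044802)/(1.936895) = 6.402891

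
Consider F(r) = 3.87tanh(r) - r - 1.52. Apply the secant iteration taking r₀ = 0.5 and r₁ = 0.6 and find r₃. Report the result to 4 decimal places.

F(0.5) = -0.231607, F(0.6) = -0.041618
r₂ = 0.600000 − (-0.041618)·(0.600000 − 0.500000) / (-0.041618 − (-0.231607)) = 0.600000 − (-0.004162)/(0.189988) = 0.621906
F(0.621906) = -0.003911
r₃ = 0.621906 − (-0.003911)·(0.621906 − 0.600000) / (-0.003911 − (-0.041618)) = 0.621906 − (-0.000086)/(0.037707) = 0.624178

0.6242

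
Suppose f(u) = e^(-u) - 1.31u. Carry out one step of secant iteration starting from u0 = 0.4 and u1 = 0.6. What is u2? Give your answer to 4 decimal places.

f(0.4) = 0.146320, f(0.6) = -0.237188
u2 = 0.600000 − (-0.237188)·(0.600000 − 0.400000) / (-0.237188 − 0.146320) = 0.600000 − (-0.047438)/(-0.383508) = 0.476306

0.4763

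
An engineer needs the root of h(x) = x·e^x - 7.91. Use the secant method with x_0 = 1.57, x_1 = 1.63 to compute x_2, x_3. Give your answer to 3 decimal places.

1.598, 1.599

h(1.57) = -0.36356, h(1.63) = 0.40932
x_2 = 1.63000 − 0.40932·(1.63000 − 1.57000) / (0.40932 − (-0.36356)) = 1.63000 − (0.02456)/(0.77288) = 1.59822
h(1.59822) = -0.00799
x_3 = 1.59822 − (-0.00799)·(1.59822 − 1.63000) / (-0.00799 − 0.40932) = 1.59822 − (0.00025)/(-0.41731) = 1.59883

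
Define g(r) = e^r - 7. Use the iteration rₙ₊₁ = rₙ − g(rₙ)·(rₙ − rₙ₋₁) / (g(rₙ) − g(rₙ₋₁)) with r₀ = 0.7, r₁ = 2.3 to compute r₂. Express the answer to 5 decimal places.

1.70221

g(0.7) = -4.9862473, g(2.3) = 2.9741825
r₂ = 2.3000000 − 2.9741825·(2.3000000 − 0.7000000) / (2.9741825 − (-4.9862473)) = 2.3000000 − (4.7586919)/(7.9604297) = 1.7022067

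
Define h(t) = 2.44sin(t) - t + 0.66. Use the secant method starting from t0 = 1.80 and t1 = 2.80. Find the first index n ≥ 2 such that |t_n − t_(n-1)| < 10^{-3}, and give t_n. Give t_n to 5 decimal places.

n = 5, t_n = 2.36685

h(1.80) = 1.2361882, h(2.80) = -1.3226289
t2 = 2.8000000 − (-1.3226289)·(1.0000000)/(-2.5588171) = 2.2831092;  |Δ| = 0.5168908
h(2.2831092) = 0.2236101
t3 = 2.2831092 − 0.2236101·(-0.5168908)/(1.5462391) = 2.3578597;  |Δ| = 0.0747504
h(2.3578597) = 0.0246055
t4 = 2.3578597 − 0.0246055·(0.0747504)/(-0.1990046) = 2.3671020;  |Δ| = 0.0092424
h(2.3671020) = -0.0006829
t5 = 2.3671020 − (-0.0006829)·(0.0092424)/(-0.0252884) = 2.3668524;  |Δ| = 0.0002496
|t5 − t4| = 0.0002496 < 10^{-3}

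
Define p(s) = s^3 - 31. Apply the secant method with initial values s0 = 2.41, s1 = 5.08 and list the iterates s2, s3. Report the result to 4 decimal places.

p(2.41) = -17.002479, p(5.08) = 100.096512
s2 = 5.080000 − 100.096512·(5.080000 − 2.410000) / (100.096512 − (-17.002479)) = 5.080000 − (267.257687)/(117.098991) = 2.797677
p(2.797677) = -9.102585
s3 = 2.797677 − (-9.102585)·(2.797677 − 5.080000) / (-9.102585 − 100.096512) = 2.797677 − (20.775036)/(-109.199097) = 2.987926

2.7977, 2.9879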